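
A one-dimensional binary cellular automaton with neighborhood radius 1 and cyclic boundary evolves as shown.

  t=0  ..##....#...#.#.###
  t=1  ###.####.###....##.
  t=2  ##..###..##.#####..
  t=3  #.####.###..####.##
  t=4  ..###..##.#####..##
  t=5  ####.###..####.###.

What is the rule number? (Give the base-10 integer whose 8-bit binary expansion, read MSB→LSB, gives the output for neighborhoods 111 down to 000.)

  ### -> #   bit 7 = 1  t=0,i=17
  ##. -> .   bit 6 = 0  t=0,i=3
  #.# -> .   bit 5 = 0  t=0,i=13
  #.. -> #   bit 4 = 1  t=0,i=0
  .## -> #   bit 3 = 1  t=0,i=2
  .#. -> .   bit 2 = 0  t=0,i=8
  ..# -> #   bit 1 = 1  t=0,i=1
  ... -> #   bit 0 = 1  t=0,i=5
  bits 10011011 = 155

155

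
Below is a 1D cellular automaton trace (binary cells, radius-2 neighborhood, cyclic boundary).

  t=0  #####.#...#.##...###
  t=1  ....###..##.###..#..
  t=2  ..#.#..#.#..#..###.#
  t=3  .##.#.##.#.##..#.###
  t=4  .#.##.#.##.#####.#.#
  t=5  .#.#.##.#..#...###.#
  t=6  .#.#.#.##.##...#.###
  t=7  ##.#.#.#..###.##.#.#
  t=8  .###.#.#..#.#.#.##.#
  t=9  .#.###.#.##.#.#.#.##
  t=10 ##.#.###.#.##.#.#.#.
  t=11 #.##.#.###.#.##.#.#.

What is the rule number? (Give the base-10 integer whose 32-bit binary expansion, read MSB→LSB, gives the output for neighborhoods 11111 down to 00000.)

  [31] ##### => .  t=0,i=0
  [30] ####. => .  t=0,i=3
  [29] ###.# => #  t=0,i=4
  [28] ###.. => .  t=1,i=6
  [27] ##.## => .  t=1,i=11
  [26] ##.#. => #  t=0,i=5
  [25] ##..# => #  t=1,i=7
  [24] ##... => #  t=0,i=14
  [23] #.### => #  t=1,i=12
  [22] #.##. => #  t=0,i=12
  [21] #.#.# => #  t=3,i=4
  [20] #.#.. => #  t=0,i=6
  [19] #..## => .  t=1,i=8
  [18] #..#. => #  t=1,i=16
  [17] #...# => .  t=0,i=8
  [16] #.... => #  t=1,i=19
  [15] .#### => .  t=0,i=18
  [14] .###. => .  t=1,i=5
  [13] .##.# => .  t=1,i=10
  [12] .##.. => #  t=0,i=13
  [11] .#.## => .  t=0,i=11
  [10] .#.#. => .  t=2,i=3
  [9] .#..# => .  t=2,i=0
  [8] .#... => .  t=0,i=7
  [7] ..### => #  t=0,i=17
  [6] ..##. => #  t=1,i=9
  [5] ..#.# => #  t=0,i=10
  [4] ..#.. => #  t=1,i=17
  [3] ...## => .  t=0,i=16
  [2] ...#. => #  t=0,i=9
  [1] ....# => #  t=1,i=2
  [0] ..... => .  t=1,i=0
  bits 00100111111101010001000011110110 = 670372086

670372086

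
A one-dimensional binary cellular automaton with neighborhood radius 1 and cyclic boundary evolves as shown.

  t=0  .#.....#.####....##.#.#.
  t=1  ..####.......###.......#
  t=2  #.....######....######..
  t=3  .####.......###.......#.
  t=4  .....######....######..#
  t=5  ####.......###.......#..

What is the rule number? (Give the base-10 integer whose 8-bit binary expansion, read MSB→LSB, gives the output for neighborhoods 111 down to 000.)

17

  [7] ### => .  t=0,i=10
  [6] ##. => .  t=0,i=12
  [5] #.# => .  t=0,i=8
  [4] #.. => #  t=0,i=2
  [3] .## => .  t=0,i=9
  [2] .#. => .  t=0,i=1
  [1] ..# => .  t=0,i=0
  [0] ... => #  t=0,i=3
  bits 00010001 = 17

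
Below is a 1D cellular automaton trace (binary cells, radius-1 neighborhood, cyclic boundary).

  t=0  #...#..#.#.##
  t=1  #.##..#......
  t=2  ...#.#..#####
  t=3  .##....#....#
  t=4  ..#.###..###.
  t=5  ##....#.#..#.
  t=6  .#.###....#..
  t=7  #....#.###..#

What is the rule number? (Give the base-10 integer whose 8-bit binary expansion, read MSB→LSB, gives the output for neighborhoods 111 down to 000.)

67

  nb ###: next=.  (t=0,i=12, bit7=0)
  nb ##.: next=#  (t=0,i=0, bit6=1)
  nb #.#: next=.  (t=0,i=8, bit5=0)
  nb #..: next=.  (t=0,i=1, bit4=0)
  nb .##: next=.  (t=0,i=11, bit3=0)
  nb .#.: next=.  (t=0,i=4, bit2=0)
  nb ..#: next=#  (t=0,i=3, bit1=1)
  nb ...: next=#  (t=0,i=2, bit0=1)
  bits 01000011 = 67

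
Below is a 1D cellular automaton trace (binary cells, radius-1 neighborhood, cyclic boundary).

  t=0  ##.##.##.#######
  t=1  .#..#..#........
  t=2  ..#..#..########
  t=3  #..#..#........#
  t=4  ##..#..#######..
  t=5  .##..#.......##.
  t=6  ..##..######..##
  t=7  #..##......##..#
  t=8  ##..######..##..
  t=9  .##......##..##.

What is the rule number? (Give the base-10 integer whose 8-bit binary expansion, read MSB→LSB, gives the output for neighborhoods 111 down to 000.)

  nb ###: next=.  (t=0,i=0, bit7=0)
  nb ##.: next=#  (t=0,i=1, bit6=1)
  nb #.#: next=.  (t=0,i=2, bit5=0)
  nb #..: next=#  (t=1,i=2, bit4=1)
  nb .##: next=.  (t=0,i=3, bit3=0)
  nb .#.: next=.  (t=1,i=1, bit2=0)
  nb ..#: next=.  (t=1,i=0, bit1=0)
  nb ...: next=#  (t=1,i=9, bit0=1)
  bits 01010001 = 81

81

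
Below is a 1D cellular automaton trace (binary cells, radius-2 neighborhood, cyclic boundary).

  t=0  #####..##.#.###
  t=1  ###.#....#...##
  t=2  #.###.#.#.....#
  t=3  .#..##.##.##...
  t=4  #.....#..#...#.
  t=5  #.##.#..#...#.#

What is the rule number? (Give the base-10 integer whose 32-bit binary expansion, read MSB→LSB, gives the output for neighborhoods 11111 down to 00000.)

  [31] ##### => #  t=0,i=0
  [30] ####. => .  t=0,i=3
  [29] ###.# => #  t=1,i=2
  [28] ###.. => #  t=0,i=4
  [27] ##.## => #  t=2,i=1
  [26] ##.#. => #  t=0,i=9
  [25] ##..# => .  t=0,i=5
  [24] ##... => .  t=3,i=12
  [23] #.### => .  t=0,i=12
  [22] #.##. => .  t=3,i=7
  [21] #.#.# => .  t=0,i=10
  [20] #.#.. => #  t=1,i=4
  [19] #..## => .  t=0,i=6
  [18] #..#. => #  t=4,i=8
  [17] #...# => .  t=1,i=11
  [16] #.... => #  t=1,i=6
  [15] .#### => #  t=0,i=13
  [14] .###. => .  t=2,i=3
  [13] .##.# => .  t=0,i=8
  [12] .##.. => .  t=3,i=11
  [11] .#.## => .  t=0,i=11
  [10] .#.#. => #  t=2,i=7
  [9] .#..# => .  t=3,i=2
  [8] .#... => .  t=1,i=5
  [7] ..### => .  t=1,i=13
  [6] ..##. => .  t=0,i=7
  [5] ..#.# => .  t=4,i=13
  [4] ..#.. => .  t=1,i=9
  [3] ...## => .  t=1,i=12
  [2] ...#. => #  t=1,i=8
  [1] ....# => .  t=1,i=7
  [0] ..... => #  t=2,i=11
  bits 10111100000101011000010000000101 = 3155526661

3155526661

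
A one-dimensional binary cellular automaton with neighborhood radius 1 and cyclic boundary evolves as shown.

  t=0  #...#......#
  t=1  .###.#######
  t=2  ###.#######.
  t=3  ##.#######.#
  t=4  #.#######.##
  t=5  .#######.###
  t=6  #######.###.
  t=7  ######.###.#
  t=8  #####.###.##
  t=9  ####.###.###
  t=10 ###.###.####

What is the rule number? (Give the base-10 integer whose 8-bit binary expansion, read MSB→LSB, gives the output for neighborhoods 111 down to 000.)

187

  ###|#  b7=1 t=1,i=2
  ##.|.  b6=0 t=0,i=0
  #.#|#  b5=1 t=1,i=0
  #..|#  b4=1 t=0,i=1
  .##|#  b3=1 t=0,i=11
  .#.|.  b2=0 t=0,i=4
  ..#|#  b1=1 t=0,i=3
  ...|#  b0=1 t=0,i=2
  bits 10111011 = 187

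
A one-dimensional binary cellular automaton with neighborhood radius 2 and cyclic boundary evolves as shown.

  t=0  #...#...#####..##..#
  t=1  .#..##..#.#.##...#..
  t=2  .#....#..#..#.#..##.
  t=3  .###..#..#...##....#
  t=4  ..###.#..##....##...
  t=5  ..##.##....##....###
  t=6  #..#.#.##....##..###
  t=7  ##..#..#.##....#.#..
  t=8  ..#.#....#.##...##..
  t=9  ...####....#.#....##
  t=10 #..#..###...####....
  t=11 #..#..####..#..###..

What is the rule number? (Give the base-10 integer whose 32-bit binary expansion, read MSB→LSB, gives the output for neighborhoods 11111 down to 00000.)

  ##### -> #   bit 31 = 1  t=0,i=10
  ####. -> .   bit 30 = 0  t=0,i=11
  ###.# -> .   bit 29 = 0  t=4,i=4
  ###.. -> #   bit 28 = 1  t=0,i=12
  ##.## -> .   bit 27 = 0  t=5,i=4
  ##.#. -> #   bit 26 = 1  t=4,i=5
  ##..# -> #   bit 25 = 1  t=0,i=13
  ##... -> #   bit 24 = 1  t=0,i=1
  #.### -> .   bit 23 = 0  t=3,i=1
  #.##. -> #   bit 22 = 1  t=1,i=12
  #.#.# -> .   bit 21 = 0  t=1,i=10
  #.#.. -> #   bit 20 = 1  t=2,i=14
  #..## -> .   bit 19 = 0  t=0,i=14
  #..#. -> .   bit 18 = 0  t=1,i=7
  #...# -> .   bit 17 = 0  t=0,i=2
  #.... -> #   bit 16 = 1  t=2,i=3
  .#### -> .   bit 15 = 0  t=0,i=9
  .###. -> #   bit 14 = 1  t=3,i=2
  .##.# -> #   bit 13 = 1  t=5,i=3
  .##.. -> .   bit 12 = 0  t=0,i=0
  .#.## -> .   bit 11 = 0  t=1,i=11
  .#.#. -> #   bit 10 = 1  t=1,i=9
  .#..# -> .   bit 9 = 0  t=1,i=2
  .#... -> #   bit 8 = 1  t=0,i=5
  ..### -> #   bit 7 = 1  t=0,i=8
  ..##. -> .   bit 6 = 0  t=0,i=15
  ..#.# -> .   bit 5 = 0  t=1,i=8
  ..#.. -> #   bit 4 = 1  t=0,i=4
  ...## -> .   bit 3 = 0  t=0,i=7
  ...#. -> .   bit 2 = 0  t=0,i=3
  ....# -> .   bit 1 = 0  t=2,i=4
  ..... -> #   bit 0 = 1  t=4,i=19
  bits 10010111010100010110010110010001 = 2538694033

2538694033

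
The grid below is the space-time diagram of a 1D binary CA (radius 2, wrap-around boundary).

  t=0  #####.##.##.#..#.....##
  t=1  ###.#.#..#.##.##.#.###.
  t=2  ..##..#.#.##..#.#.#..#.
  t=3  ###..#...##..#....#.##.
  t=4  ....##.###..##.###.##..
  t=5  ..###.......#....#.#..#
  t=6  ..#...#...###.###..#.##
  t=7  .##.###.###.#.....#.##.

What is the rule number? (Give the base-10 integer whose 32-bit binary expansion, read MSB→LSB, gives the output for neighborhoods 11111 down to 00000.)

  [31] ##### => #  t=0,i=0
  [30] ####. => .  t=0,i=3
  [29] ###.# => #  t=0,i=4
  [28] ###.. => .  t=3,i=2
  [27] ##.## => .  t=0,i=5
  [26] ##.#. => #  t=0,i=11
  [25] ##..# => .  t=2,i=4
  [24] ##... => .  t=4,i=21
  [23] #.### => .  t=1,i=0
  [22] #.##. => #  t=0,i=6
  [21] #.#.# => .  t=1,i=4
  [20] #.#.. => #  t=0,i=12
  [19] #..## => .  t=4,i=11
  [18] #..#. => #  t=0,i=14
  [17] #...# => #  t=2,i=0
  [16] #.... => #  t=0,i=17
  [15] .#### => .  t=0,i=22
  [14] .###. => .  t=1,i=1
  [13] .##.# => .  t=0,i=7
  [12] .##.. => .  t=2,i=3
  [11] .#.## => #  t=1,i=10
  [10] .#.#. => .  t=1,i=5
  [9] .#..# => .  t=0,i=13
  [8] .#... => .  t=0,i=16
  [7] ..### => #  t=0,i=21
  [6] ..##. => #  t=2,i=2
  [5] ..#.# => .  t=1,i=9
  [4] ..#.. => #  t=0,i=15
  [3] ...## => #  t=0,i=20
  [2] ...#. => #  t=3,i=17
  [1] ....# => #  t=0,i=19
  [0] ..... => .  t=0,i=18
  bits 10100100010101110000100011011110 = 2757167326

2757167326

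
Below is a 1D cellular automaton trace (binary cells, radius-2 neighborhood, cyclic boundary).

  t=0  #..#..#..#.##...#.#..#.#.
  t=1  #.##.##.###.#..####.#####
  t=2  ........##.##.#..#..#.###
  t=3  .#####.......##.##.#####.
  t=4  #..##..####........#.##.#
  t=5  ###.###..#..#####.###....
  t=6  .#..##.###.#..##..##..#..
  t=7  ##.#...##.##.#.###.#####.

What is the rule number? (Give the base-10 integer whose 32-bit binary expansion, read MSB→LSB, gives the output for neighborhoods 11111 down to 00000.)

  [31] ##### => #  t=1,i=22
  [30] ####. => #  t=1,i=17
  [29] ###.# => .  t=1,i=0
  [28] ###.. => .  t=2,i=24
  [27] ##.## => .  t=1,i=1
  [26] ##.#. => #  t=1,i=11
  [25] ##..# => #  t=3,i=24
  [24] ##... => .  t=0,i=13
  [23] #.### => #  t=1,i=8
  [22] #.##. => .  t=0,i=11
  [21] #.#.# => #  t=0,i=23
  [20] #.#.. => #  t=0,i=0
  [19] #..## => #  t=1,i=14
  [18] #..#. => #  t=0,i=2
  [17] #...# => .  t=0,i=14
  [16] #.... => #  t=2,i=1
  [15] .#### => .  t=1,i=16
  [14] .###. => #  t=1,i=9
  [13] .##.# => .  t=1,i=3
  [12] .##.. => #  t=0,i=12
  [11] .#.## => #  t=0,i=10
  [10] .#.#. => #  t=0,i=17
  [9] .#..# => .  t=0,i=1
  [8] .#... => #  t=6,i=23
  [7] ..### => .  t=1,i=15
  [6] ..##. => .  t=2,i=8
  [5] ..#.# => #  t=0,i=9
  [4] ..#.. => #  t=0,i=3
  [3] ...## => .  t=2,i=7
  [2] ...#. => #  t=0,i=15
  [1] ....# => .  t=2,i=6
  [0] ..... => #  t=2,i=2
  bits 11000110101111010101110100110101 = 3334298933

3334298933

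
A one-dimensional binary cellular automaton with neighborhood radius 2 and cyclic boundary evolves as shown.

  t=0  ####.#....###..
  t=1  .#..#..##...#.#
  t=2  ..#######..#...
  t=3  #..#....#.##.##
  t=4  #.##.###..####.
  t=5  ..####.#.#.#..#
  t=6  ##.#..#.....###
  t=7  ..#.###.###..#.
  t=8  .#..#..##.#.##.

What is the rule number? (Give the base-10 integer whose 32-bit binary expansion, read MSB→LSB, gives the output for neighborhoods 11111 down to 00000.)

483242583

  [31] ##### => .  t=2,i=4
  [30] ####. => .  t=0,i=2
  [29] ###.# => .  t=0,i=3
  [28] ###.. => #  t=0,i=12
  [27] ##.## => #  t=3,i=12
  [26] ##.#. => #  t=0,i=4
  [25] ##..# => .  t=0,i=13
  [24] ##... => .  t=1,i=9
  [23] #.### => #  t=3,i=13
  [22] #.##. => #  t=3,i=10
  [21] #.#.# => .  t=1,i=14
  [20] #.#.. => .  t=0,i=5
  [19] #..## => #  t=0,i=14
  [18] #..#. => #  t=1,i=3
  [17] #...# => .  t=1,i=10
  [16] #.... => #  t=0,i=7
  [15] .#### => #  t=0,i=1
  [14] .###. => .  t=0,i=11
  [13] .##.# => #  t=3,i=11
  [12] .##.. => #  t=1,i=8
  [11] .#.## => .  t=3,i=9
  [10] .#.#. => .  t=1,i=0
  [9] .#..# => #  t=1,i=2
  [8] .#... => .  t=0,i=6
  [7] ..### => .  t=0,i=0
  [6] ..##. => #  t=1,i=7
  [5] ..#.# => .  t=1,i=12
  [4] ..#.. => #  t=1,i=4
  [3] ...## => .  t=0,i=9
  [2] ...#. => #  t=1,i=11
  [1] ....# => #  t=0,i=8
  [0] ..... => #  t=2,i=14
  bits 00011100110011011011001001010111 = 483242583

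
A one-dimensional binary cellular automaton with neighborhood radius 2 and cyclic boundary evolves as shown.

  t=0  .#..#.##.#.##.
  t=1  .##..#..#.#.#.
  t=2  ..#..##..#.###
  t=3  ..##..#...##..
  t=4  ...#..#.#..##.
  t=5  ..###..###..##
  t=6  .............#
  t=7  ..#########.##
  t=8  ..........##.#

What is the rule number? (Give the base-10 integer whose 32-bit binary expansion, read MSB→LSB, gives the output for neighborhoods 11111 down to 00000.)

  ##### -> .   bit 31 = 0  t=7,i=4
  ####. -> .   bit 30 = 0  t=7,i=9
  ###.# -> #   bit 29 = 1  t=7,i=10
  ###.. -> .   bit 28 = 0  t=2,i=13
  ##.## -> #   bit 27 = 1  t=7,i=11
  ##.#. -> #   bit 26 = 1  t=0,i=8
  ##..# -> .   bit 25 = 0  t=0,i=13
  ##... -> #   bit 24 = 1  t=3,i=12
  #.### -> #   bit 23 = 1  t=2,i=11
  #.##. -> .   bit 22 = 0  t=0,i=6
  #.#.# -> .   bit 21 = 0  t=0,i=9
  #.#.. -> #   bit 20 = 1  t=1,i=12
  #..## -> .   bit 19 = 0  t=1,i=0
  #..#. -> .   bit 18 = 0  t=0,i=0
  #...# -> #   bit 17 = 1  t=3,i=8
  #.... -> .   bit 16 = 0  t=3,i=13
  .#### -> .   bit 15 = 0  t=7,i=3
  .###. -> .   bit 14 = 0  t=2,i=12
  .##.# -> .   bit 13 = 0  t=0,i=7
  .##.. -> #   bit 12 = 1  t=0,i=12
  .#.## -> #   bit 11 = 1  t=0,i=5
  .#.#. -> #   bit 10 = 1  t=1,i=9
  .#..# -> #   bit 9 = 1  t=0,i=2
  .#... -> .   bit 8 = 0  t=3,i=7
  ..### -> .   bit 7 = 0  t=5,i=2
  ..##. -> .   bit 6 = 0  t=1,i=1
  ..#.# -> .   bit 5 = 0  t=0,i=4
  ..#.. -> #   bit 4 = 1  t=0,i=1
  ...## -> .   bit 3 = 0  t=3,i=1
  ...#. -> #   bit 2 = 1  t=4,i=2
  ....# -> .   bit 1 = 0  t=3,i=0
  ..... -> #   bit 0 = 1  t=6,i=2
  bits 00101101100100100001111000010101 = 764550677

764550677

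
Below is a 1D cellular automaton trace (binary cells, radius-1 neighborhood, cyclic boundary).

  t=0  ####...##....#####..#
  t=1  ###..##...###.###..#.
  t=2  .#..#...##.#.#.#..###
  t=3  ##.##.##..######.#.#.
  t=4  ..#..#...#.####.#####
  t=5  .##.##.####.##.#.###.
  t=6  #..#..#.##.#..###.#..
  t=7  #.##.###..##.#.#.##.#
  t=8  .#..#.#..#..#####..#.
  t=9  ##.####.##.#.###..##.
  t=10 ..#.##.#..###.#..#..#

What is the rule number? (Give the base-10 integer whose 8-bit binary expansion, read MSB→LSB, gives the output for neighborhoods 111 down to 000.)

  nb ###: next=#  (t=0,i=0, bit7=1)
  nb ##.: next=.  (t=0,i=3, bit6=0)
  nb #.#: next=#  (t=1,i=13, bit5=1)
  nb #..: next=.  (t=0,i=4, bit4=0)
  nb .##: next=.  (t=0,i=7, bit3=0)
  nb .#.: next=#  (t=1,i=19, bit2=1)
  nb ..#: next=#  (t=0,i=6, bit1=1)
  nb ...: next=#  (t=0,i=5, bit0=1)
  bits 10100111 = 167

167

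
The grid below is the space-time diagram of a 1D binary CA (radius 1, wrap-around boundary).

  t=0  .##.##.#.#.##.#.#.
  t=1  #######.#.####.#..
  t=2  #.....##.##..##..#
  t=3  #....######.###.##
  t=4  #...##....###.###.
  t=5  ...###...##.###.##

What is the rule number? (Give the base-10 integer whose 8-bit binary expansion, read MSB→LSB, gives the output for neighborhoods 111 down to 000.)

106

  nb ###: next=.  (t=1,i=1, bit7=0)
  nb ##.: next=#  (t=0,i=2, bit6=1)
  nb #.#: next=#  (t=0,i=3, bit5=1)
  nb #..: next=.  (t=0,i=17, bit4=0)
  nb .##: next=#  (t=0,i=1, bit3=1)
  nb .#.: next=.  (t=0,i=7, bit2=0)
  nb ..#: next=#  (t=0,i=0, bit1=1)
  nb ...: next=.  (t=2,i=2, bit0=0)
  bits 01101010 = 106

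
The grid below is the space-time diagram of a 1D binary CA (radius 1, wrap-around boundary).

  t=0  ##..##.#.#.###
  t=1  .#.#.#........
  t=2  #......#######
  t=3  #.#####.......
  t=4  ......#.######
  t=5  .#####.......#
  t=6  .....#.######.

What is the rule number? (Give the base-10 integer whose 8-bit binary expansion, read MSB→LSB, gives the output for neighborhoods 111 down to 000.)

67

  ###|.  b7=0 t=0,i=0
  ##.|#  b6=1 t=0,i=1
  #.#|.  b5=0 t=0,i=6
  #..|.  b4=0 t=0,i=2
  .##|.  b3=0 t=0,i=4
  .#.|.  b2=0 t=0,i=7
  ..#|#  b1=1 t=0,i=3
  ...|#  b0=1 t=1,i=7
  bits 01000011 = 67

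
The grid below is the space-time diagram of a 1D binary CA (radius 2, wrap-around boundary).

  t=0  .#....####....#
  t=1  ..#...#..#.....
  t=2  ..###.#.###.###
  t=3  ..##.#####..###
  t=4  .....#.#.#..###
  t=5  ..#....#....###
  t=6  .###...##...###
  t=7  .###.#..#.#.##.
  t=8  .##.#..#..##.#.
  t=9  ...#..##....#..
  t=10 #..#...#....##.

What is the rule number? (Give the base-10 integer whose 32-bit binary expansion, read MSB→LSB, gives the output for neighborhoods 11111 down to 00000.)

2493929873

  #####|#  b31=1 t=3,i=7
  ####.|.  b30=0 t=0,i=8
  ###.#|.  b29=0 t=2,i=4
  ###..|#  b28=1 t=0,i=9
  ##.##|.  b27=0 t=2,i=11
  ##.#.|#  b26=1 t=2,i=5
  ##..#|.  b25=0 t=2,i=0
  ##...|.  b24=0 t=0,i=10
  #.###|#  b23=1 t=2,i=8
  #.##.|.  b22=0 t=7,i=12
  #.#.#|#  b21=1 t=2,i=6
  #.#..|.  b20=0 t=0,i=1
  #..##|.  b19=0 t=2,i=1
  #..#.|#  b18=1 t=1,i=8
  #...#|#  b17=1 t=1,i=4
  #....|.  b16=0 t=0,i=3
  .####|.  b15=0 t=0,i=7
  .###.|#  b14=1 t=2,i=3
  .##.#|.  b13=0 t=3,i=3
  .##..|#  b12=1 t=6,i=8
  .#.##|#  b11=1 t=2,i=7
  .#.#.|.  b10=0 t=0,i=0
  .#..#|.  b9=0 t=1,i=7
  .#...|#  b8=1 t=0,i=2
  ..###|#  b7=1 t=0,i=6
  ..##.|.  b6=0 t=3,i=2
  ..#.#|.  b5=0 t=0,i=14
  ..#..|#  b4=1 t=1,i=2
  ...##|.  b3=0 t=0,i=5
  ...#.|.  b2=0 t=0,i=13
  ....#|.  b1=0 t=0,i=4
  .....|#  b0=1 t=1,i=12
  bits 10010100101001100101100110010001 = 2493929873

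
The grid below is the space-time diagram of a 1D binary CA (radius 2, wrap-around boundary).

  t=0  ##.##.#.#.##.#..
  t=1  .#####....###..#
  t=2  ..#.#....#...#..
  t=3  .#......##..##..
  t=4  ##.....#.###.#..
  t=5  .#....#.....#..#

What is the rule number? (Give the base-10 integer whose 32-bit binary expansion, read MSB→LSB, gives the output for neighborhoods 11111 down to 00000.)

  [31] ##### => .  t=1,i=3
  [30] ####. => #  t=1,i=4
  [29] ###.# => .  t=4,i=11
  [28] ###.. => .  t=1,i=5
  [27] ##.## => #  t=0,i=2
  [26] ##.#. => #  t=0,i=5
  [25] ##..# => #  t=1,i=13
  [24] ##... => .  t=1,i=6
  [23] #.### => .  t=1,i=1
  [22] #.##. => #  t=0,i=3
  [21] #.#.# => .  t=0,i=6
  [20] #.#.. => .  t=0,i=13
  [19] #..## => #  t=0,i=15
  [18] #..#. => .  t=1,i=14
  [17] #...# => .  t=2,i=11
  [16] #.... => .  t=1,i=7
  [15] .#### => #  t=1,i=2
  [14] .###. => .  t=1,i=11
  [13] .##.# => #  t=0,i=1
  [12] .##.. => #  t=3,i=9
  [11] .#.## => .  t=0,i=9
  [10] .#.#. => .  t=0,i=7
  [9] .#..# => .  t=0,i=14
  [8] .#... => .  t=2,i=5
  [7] ..### => .  t=1,i=10
  [6] ..##. => .  t=0,i=0
  [5] ..#.# => .  t=1,i=15
  [4] ..#.. => #  t=2,i=9
  [3] ...## => #  t=1,i=9
  [2] ...#. => #  t=2,i=1
  [1] ....# => .  t=1,i=8
  [0] ..... => .  t=3,i=4
  bits 01001110010010001011000000011100 = 1313386524

1313386524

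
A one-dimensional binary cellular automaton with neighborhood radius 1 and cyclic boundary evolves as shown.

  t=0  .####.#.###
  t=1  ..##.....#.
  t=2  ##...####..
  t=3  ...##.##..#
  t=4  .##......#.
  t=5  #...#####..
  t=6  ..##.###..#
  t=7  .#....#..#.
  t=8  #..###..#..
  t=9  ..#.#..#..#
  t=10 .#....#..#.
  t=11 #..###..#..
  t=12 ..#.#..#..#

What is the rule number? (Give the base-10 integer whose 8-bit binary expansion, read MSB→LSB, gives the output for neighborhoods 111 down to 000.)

  ###|#  b7=1 t=0,i=2
  ##.|.  b6=0 t=0,i=4
  #.#|.  b5=0 t=0,i=0
  #..|.  b4=0 t=1,i=4
  .##|.  b3=0 t=0,i=1
  .#.|.  b2=0 t=0,i=6
  ..#|#  b1=1 t=1,i=1
  ...|#  b0=1 t=1,i=0
  bits 10000011 = 131

131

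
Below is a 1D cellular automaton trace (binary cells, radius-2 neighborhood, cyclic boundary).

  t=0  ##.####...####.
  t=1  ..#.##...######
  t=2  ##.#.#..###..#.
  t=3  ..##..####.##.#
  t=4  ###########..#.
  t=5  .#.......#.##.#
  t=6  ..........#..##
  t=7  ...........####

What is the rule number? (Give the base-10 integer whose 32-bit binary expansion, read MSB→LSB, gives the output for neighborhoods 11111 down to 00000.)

1848433352

  #####|.  b31=0 t=1,i=11
  ####.|#  b30=1 t=0,i=5
  ###.#|#  b29=1 t=0,i=13
  ###..|.  b28=0 t=0,i=6
  ##.##|#  b27=1 t=0,i=2
  ##.#.|#  b26=1 t=2,i=2
  ##..#|#  b25=1 t=1,i=0
  ##...|.  b24=0 t=0,i=7
  #.###|.  b23=0 t=0,i=3
  #.##.|.  b22=0 t=0,i=0
  #.#.#|#  b21=1 t=2,i=3
  #.#..|.  b20=0 t=2,i=5
  #..##|#  b19=1 t=2,i=7
  #..#.|#  b18=1 t=1,i=1
  #...#|.  b17=0 t=0,i=8
  #....|.  b16=0 t=5,i=3
  .####|#  b15=1 t=0,i=4
  .###.|#  b14=1 t=2,i=9
  .##.#|.  b13=0 t=0,i=1
  .##..|#  b12=1 t=1,i=5
  .#.##|#  b11=1 t=1,i=3
  .#.#.|.  b10=0 t=2,i=4
  .#..#|#  b9=1 t=2,i=6
  .#...|.  b8=0 t=5,i=2
  ..###|#  b7=1 t=0,i=10
  ..##.|#  b6=1 t=3,i=2
  ..#.#|.  b5=0 t=1,i=2
  ..#..|.  b4=0 t=6,i=10
  ...##|#  b3=1 t=0,i=9
  ...#.|.  b2=0 t=5,i=8
  ....#|.  b1=0 t=5,i=7
  .....|.  b0=0 t=5,i=4
  bits 01101110001011001101101011001000 = 1848433352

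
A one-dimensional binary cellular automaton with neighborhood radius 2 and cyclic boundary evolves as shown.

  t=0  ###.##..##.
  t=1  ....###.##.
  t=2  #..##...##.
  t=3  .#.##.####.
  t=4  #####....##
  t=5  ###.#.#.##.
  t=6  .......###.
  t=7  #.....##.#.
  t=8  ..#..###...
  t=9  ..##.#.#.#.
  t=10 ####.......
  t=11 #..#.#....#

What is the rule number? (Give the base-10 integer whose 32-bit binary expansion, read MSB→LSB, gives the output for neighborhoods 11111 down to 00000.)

  nb #####: next=#  (t=4,i=0, bit31=1)
  nb ####.: next=.  (t=3,i=8, bit30=0)
  nb ###.#: next=.  (t=0,i=2, bit29=0)
  nb ###..: next=#  (t=3,i=9, bit28=1)
  nb ##.##: next=.  (t=0,i=3, bit27=0)
  nb ##.#.: next=.  (t=2,i=10, bit26=0)
  nb ##..#: next=#  (t=0,i=6, bit25=1)
  nb ##...: next=.  (t=1,i=10, bit24=0)
  nb #.###: next=.  (t=0,i=0, bit23=0)
  nb #.##.: next=#  (t=0,i=4, bit22=1)
  nb #.#.#: next=.  (t=5,i=4, bit21=0)
  nb #.#..: next=.  (t=2,i=0, bit20=0)
  nb #..##: next=.  (t=0,i=7, bit19=0)
  nb #..#.: next=#  (t=3,i=0, bit18=1)
  nb #...#: next=#  (t=2,i=6, bit17=1)
  nb #....: next=#  (t=1,i=0, bit16=1)
  nb .####: next=.  (t=3,i=7, bit15=0)
  nb .###.: next=.  (t=0,i=1, bit14=0)
  nb .##.#: next=#  (t=0,i=9, bit13=1)
  nb .##..: next=#  (t=0,i=5, bit12=1)
  nb .#.##: next=#  (t=3,i=2, bit11=1)
  nb .#.#.: next=.  (t=5,i=5, bit10=0)
  nb .#..#: next=#  (t=2,i=1, bit9=1)
  nb .#...: next=.  (t=7,i=1, bit8=0)
  nb ..###: next=#  (t=1,i=4, bit7=1)
  nb ..##.: next=#  (t=0,i=8, bit6=1)
  nb ..#.#: next=#  (t=3,i=1, bit5=1)
  nb ..#..: next=#  (t=8,i=2, bit4=1)
  nb ...##: next=#  (t=1,i=3, bit3=1)
  nb ...#.: next=.  (t=8,i=1, bit2=0)
  nb ....#: next=.  (t=1,i=2, bit1=0)
  nb .....: next=.  (t=1,i=1, bit0=0)
  bits 10010010010001110011101011111000 = 2454141688

2454141688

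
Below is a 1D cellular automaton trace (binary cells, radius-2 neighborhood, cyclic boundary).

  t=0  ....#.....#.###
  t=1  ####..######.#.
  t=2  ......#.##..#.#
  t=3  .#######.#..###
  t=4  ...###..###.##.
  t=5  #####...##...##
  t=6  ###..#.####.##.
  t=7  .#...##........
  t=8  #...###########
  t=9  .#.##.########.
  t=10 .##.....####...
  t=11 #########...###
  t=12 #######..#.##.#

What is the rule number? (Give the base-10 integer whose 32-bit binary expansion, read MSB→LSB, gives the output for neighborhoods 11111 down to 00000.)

  [31] ##### => #  t=1,i=8
  [30] ####. => .  t=1,i=2
  [29] ###.# => .  t=1,i=11
  [28] ###.. => .  t=0,i=14
  [27] ##.## => .  t=3,i=0
  [26] ##.#. => #  t=1,i=12
  [25] ##..# => .  t=1,i=4
  [24] ##... => #  t=0,i=0
  [23] #.### => .  t=0,i=12
  [22] #.##. => .  t=2,i=8
  [21] #.#.# => .  t=1,i=13
  [20] #.#.. => #  t=2,i=14
  [19] #..## => .  t=1,i=5
  [18] #..#. => .  t=2,i=11
  [17] #...# => .  t=5,i=6
  [16] #.... => #  t=0,i=1
  [15] .#### => .  t=1,i=1
  [14] .###. => #  t=0,i=13
  [13] .##.# => .  t=6,i=13
  [12] .##.. => #  t=2,i=9
  [11] .#.## => #  t=0,i=11
  [10] .#.#. => #  t=2,i=13
  [9] .#..# => #  t=3,i=10
  [8] .#... => .  t=0,i=5
  [7] ..### => #  t=1,i=6
  [6] ..##. => #  t=5,i=8
  [5] ..#.# => #  t=0,i=10
  [4] ..#.. => .  t=0,i=4
  [3] ...## => #  t=4,i=2
  [2] ...#. => #  t=0,i=3
  [1] ....# => #  t=0,i=2
  [0] ..... => #  t=0,i=7
  bits 10000101000100010101111011101111 = 2232508143

2232508143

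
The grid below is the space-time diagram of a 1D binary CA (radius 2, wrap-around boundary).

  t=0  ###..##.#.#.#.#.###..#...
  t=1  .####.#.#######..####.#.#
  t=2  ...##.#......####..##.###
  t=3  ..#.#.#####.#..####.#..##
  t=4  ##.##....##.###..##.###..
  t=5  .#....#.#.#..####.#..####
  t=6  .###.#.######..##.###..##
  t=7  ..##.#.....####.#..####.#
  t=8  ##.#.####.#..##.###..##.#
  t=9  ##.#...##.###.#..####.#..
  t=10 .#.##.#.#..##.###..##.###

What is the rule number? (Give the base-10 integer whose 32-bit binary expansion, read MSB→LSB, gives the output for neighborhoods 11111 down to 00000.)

1916626701

  #####|.  b31=0 t=1,i=10
  ####.|#  b30=1 t=1,i=3
  ###.#|#  b29=1 t=1,i=4
  ###..|#  b28=1 t=0,i=2
  ##.##|.  b27=0 t=2,i=21
  ##.#.|.  b26=0 t=0,i=7
  ##..#|#  b25=1 t=0,i=3
  ##...|.  b24=0 t=2,i=0
  #.###|.  b23=0 t=0,i=16
  #.##.|.  b22=0 t=4,i=3
  #.#.#|#  b21=1 t=0,i=8
  #.#..|#  b20=1 t=2,i=6
  #..##|#  b19=1 t=0,i=4
  #..#.|#  b18=1 t=0,i=20
  #...#|.  b17=0 t=0,i=23
  #....|#  b16=1 t=2,i=8
  .####|.  b15=0 t=1,i=2
  .###.|#  b14=1 t=0,i=1
  .##.#|#  b13=1 t=0,i=6
  .##..|.  b12=0 t=3,i=24
  .#.##|.  b11=0 t=0,i=15
  .#.#.|#  b10=1 t=0,i=9
  .#..#|#  b9=1 t=3,i=13
  .#...|#  b8=1 t=0,i=22
  ..###|.  b7=0 t=0,i=0
  ..##.|.  b6=0 t=0,i=5
  ..#.#|.  b5=0 t=3,i=2
  ..#..|.  b4=0 t=0,i=21
  ...##|#  b3=1 t=0,i=24
  ...#.|#  b2=1 t=5,i=5
  ....#|.  b1=0 t=2,i=11
  .....|#  b0=1 t=2,i=9
  bits 01110010001111010110011100001101 = 1916626701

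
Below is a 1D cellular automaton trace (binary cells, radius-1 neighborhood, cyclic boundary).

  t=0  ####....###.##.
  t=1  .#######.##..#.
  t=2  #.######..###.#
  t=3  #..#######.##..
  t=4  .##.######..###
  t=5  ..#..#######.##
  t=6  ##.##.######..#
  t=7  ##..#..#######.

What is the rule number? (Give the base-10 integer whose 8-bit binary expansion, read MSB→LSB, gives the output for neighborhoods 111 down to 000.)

  ### -> #   bit 7 = 1  t=0,i=1
  ##. -> #   bit 6 = 1  t=0,i=3
  #.# -> .   bit 5 = 0  t=0,i=11
  #.. -> #   bit 4 = 1  t=0,i=4
  .## -> .   bit 3 = 0  t=0,i=0
  .#. -> .   bit 2 = 0  t=1,i=13
  ..# -> #   bit 1 = 1  t=0,i=7
  ... -> #   bit 0 = 1  t=0,i=5
  bits 11010011 = 211

211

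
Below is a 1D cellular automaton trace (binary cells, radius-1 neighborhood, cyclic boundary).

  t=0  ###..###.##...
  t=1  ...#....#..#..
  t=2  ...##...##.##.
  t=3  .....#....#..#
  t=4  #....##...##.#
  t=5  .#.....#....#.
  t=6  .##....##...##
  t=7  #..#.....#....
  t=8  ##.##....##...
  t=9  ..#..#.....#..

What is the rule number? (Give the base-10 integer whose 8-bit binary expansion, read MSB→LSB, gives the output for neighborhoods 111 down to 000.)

  nb ###: next=.  (t=0,i=1, bit7=0)
  nb ##.: next=.  (t=0,i=2, bit6=0)
  nb #.#: next=#  (t=0,i=8, bit5=1)
  nb #..: next=#  (t=0,i=3, bit4=1)
  nb .##: next=.  (t=0,i=0, bit3=0)
  nb .#.: next=#  (t=1,i=3, bit2=1)
  nb ..#: next=.  (t=0,i=4, bit1=0)
  nb ...: next=.  (t=0,i=12, bit0=0)
  bits 00110100 = 52

52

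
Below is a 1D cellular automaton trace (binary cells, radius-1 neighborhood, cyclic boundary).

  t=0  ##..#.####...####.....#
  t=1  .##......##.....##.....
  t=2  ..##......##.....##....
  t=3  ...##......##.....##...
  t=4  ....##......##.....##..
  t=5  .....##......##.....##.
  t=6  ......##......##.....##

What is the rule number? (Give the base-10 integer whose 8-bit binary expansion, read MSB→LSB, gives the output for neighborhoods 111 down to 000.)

80

  ###|.  b7=0 t=0,i=0
  ##.|#  b6=1 t=0,i=1
  #.#|.  b5=0 t=0,i=5
  #..|#  b4=1 t=0,i=2
  .##|.  b3=0 t=0,i=6
  .#.|.  b2=0 t=0,i=4
  ..#|.  b1=0 t=0,i=3
  ...|.  b0=0 t=0,i=11
  bits 01010000 = 80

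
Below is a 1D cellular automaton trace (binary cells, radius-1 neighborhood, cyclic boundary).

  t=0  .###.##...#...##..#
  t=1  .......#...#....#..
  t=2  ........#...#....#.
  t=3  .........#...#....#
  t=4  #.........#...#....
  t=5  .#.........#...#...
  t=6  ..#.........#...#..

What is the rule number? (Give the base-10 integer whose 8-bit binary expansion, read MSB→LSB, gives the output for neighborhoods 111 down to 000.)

16

  [7] ### => .  t=0,i=2
  [6] ##. => .  t=0,i=3
  [5] #.# => .  t=0,i=0
  [4] #.. => #  t=0,i=7
  [3] .## => .  t=0,i=1
  [2] .#. => .  t=0,i=10
  [1] ..# => .  t=0,i=9
  [0] ... => .  t=0,i=8
  bits 00010000 = 16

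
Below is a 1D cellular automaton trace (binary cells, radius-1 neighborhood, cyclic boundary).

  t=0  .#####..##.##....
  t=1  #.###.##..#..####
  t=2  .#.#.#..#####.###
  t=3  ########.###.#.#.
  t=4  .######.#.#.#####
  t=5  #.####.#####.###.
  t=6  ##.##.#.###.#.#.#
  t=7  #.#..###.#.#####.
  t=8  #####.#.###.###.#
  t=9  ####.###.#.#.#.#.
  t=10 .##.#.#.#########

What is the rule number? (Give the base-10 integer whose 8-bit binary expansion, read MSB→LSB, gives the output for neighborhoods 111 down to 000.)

  nb ###: next=#  (t=0,i=2, bit7=1)
  nb ##.: next=.  (t=0,i=5, bit6=0)
  nb #.#: next=#  (t=0,i=10, bit5=1)
  nb #..: next=#  (t=0,i=6, bit4=1)
  nb .##: next=.  (t=0,i=1, bit3=0)
  nb .#.: next=#  (t=1,i=10, bit2=1)
  nb ..#: next=#  (t=0,i=0, bit1=1)
  nb ...: next=#  (t=0,i=14, bit0=1)
  bits 10110111 = 183

183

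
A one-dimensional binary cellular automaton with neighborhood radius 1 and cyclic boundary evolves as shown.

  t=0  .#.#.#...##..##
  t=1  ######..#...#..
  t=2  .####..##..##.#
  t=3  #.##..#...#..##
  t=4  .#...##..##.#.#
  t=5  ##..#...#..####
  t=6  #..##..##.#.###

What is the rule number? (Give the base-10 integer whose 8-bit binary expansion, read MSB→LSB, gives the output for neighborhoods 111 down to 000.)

  [7] ### => #  t=1,i=1
  [6] ##. => .  t=0,i=10
  [5] #.# => #  t=0,i=0
  [4] #.. => .  t=0,i=6
  [3] .## => .  t=0,i=9
  [2] .#. => #  t=0,i=1
  [1] ..# => #  t=0,i=8
  [0] ... => .  t=0,i=7
  bits 10100110 = 166

166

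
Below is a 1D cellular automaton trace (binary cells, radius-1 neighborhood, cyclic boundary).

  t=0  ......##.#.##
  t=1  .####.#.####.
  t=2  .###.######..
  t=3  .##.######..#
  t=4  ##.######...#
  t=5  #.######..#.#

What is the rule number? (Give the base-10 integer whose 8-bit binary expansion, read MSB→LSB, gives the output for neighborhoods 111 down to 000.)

  ###|#  b7=1 t=1,i=2
  ##.|.  b6=0 t=0,i=7
  #.#|#  b5=1 t=0,i=8
  #..|.  b4=0 t=0,i=0
  .##|#  b3=1 t=0,i=6
  .#.|#  b2=1 t=0,i=9
  ..#|.  b1=0 t=0,i=5
  ...|#  b0=1 t=0,i=1
  bits 10101101 = 173

173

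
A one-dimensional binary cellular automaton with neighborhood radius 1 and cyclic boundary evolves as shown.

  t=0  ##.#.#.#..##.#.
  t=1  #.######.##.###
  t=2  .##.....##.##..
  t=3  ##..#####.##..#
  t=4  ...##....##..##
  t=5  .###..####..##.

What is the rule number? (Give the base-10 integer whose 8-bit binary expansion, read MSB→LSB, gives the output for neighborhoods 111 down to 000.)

47

  [7] ### => .  t=1,i=3
  [6] ##. => .  t=0,i=1
  [5] #.# => #  t=0,i=2
  [4] #.. => .  t=0,i=8
  [3] .## => #  t=0,i=0
  [2] .#. => #  t=0,i=3
  [1] ..# => #  t=0,i=9
  [0] ... => #  t=2,i=4
  bits 00101111 = 47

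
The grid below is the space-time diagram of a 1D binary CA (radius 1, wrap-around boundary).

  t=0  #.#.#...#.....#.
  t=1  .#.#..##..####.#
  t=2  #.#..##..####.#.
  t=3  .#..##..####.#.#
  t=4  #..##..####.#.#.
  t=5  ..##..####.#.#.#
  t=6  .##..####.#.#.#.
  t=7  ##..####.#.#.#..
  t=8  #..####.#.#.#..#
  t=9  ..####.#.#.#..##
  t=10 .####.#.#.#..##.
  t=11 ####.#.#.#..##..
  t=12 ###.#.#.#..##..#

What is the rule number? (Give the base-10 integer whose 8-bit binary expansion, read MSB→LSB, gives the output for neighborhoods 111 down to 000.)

  ###|#  b7=1 t=1,i=11
  ##.|.  b6=0 t=1,i=7
  #.#|#  b5=1 t=0,i=1
  #..|.  b4=0 t=0,i=5
  .##|#  b3=1 t=1,i=6
  .#.|.  b2=0 t=0,i=0
  ..#|#  b1=1 t=0,i=7
  ...|#  b0=1 t=0,i=6
  bits 10101011 = 171

171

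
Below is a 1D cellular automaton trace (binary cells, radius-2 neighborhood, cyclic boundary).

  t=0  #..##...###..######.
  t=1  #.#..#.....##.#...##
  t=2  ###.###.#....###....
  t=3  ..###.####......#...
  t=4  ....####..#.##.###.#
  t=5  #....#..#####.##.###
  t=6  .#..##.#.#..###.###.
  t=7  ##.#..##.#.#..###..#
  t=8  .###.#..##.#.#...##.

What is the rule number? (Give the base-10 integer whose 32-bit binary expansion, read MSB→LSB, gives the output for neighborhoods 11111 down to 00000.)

  nb #####: next=.  (t=0,i=15, bit31=0)
  nb ####.: next=.  (t=0,i=17, bit30=0)
  nb ###.#: next=#  (t=0,i=18, bit29=1)
  nb ###..: next=.  (t=0,i=10, bit28=0)
  nb ##.##: next=#  (t=2,i=3, bit27=1)
  nb ##.#.: next=#  (t=0,i=19, bit26=1)
  nb ##..#: next=#  (t=0,i=11, bit25=1)
  nb ##...: next=#  (t=0,i=5, bit24=1)
  nb #.###: next=#  (t=2,i=4, bit23=1)
  nb #.##.: next=#  (t=4,i=12, bit22=1)
  nb #.#.#: next=#  (t=6,i=7, bit21=1)
  nb #.#..: next=#  (t=0,i=0, bit20=1)
  nb #..##: next=#  (t=0,i=2, bit19=1)
  nb #..#.: next=#  (t=1,i=4, bit18=1)
  nb #...#: next=.  (t=0,i=6, bit17=0)
  nb #....: next=.  (t=1,i=7, bit16=0)
  nb .####: next=#  (t=0,i=14, bit15=1)
  nb .###.: next=.  (t=0,i=9, bit14=0)
  nb .##.#: next=.  (t=1,i=12, bit13=0)
  nb .##..: next=.  (t=0,i=4, bit12=0)
  nb .#.##: next=#  (t=4,i=11, bit11=1)
  nb .#.#.: next=.  (t=6,i=8, bit10=0)
  nb .#..#: next=.  (t=0,i=1, bit9=0)
  nb .#...: next=#  (t=1,i=6, bit8=1)
  nb ..###: next=.  (t=0,i=8, bit7=0)
  nb ..##.: next=.  (t=0,i=3, bit6=0)
  nb ..#.#: next=#  (t=4,i=10, bit5=1)
  nb ..#..: next=#  (t=1,i=5, bit4=1)
  nb ...##: next=.  (t=0,i=7, bit3=0)
  nb ...#.: next=#  (t=3,i=15, bit2=1)
  nb ....#: next=.  (t=1,i=9, bit1=0)
  nb .....: next=#  (t=1,i=8, bit0=1)
  bits 00101111111111001000100100110101 = 805079349

805079349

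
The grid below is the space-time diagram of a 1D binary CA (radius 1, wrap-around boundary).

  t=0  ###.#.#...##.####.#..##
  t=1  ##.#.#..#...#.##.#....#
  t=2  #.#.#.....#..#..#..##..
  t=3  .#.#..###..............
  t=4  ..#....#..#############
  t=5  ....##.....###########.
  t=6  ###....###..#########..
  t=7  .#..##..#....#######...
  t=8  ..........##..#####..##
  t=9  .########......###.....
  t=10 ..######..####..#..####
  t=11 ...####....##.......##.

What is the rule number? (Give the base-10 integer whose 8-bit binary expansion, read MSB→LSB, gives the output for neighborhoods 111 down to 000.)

  ### -> #   bit 7 = 1  t=0,i=0
  ##. -> .   bit 6 = 0  t=0,i=2
  #.# -> #   bit 5 = 1  t=0,i=3
  #.. -> .   bit 4 = 0  t=0,i=7
  .## -> .   bit 3 = 0  t=0,i=10
  .#. -> .   bit 2 = 0  t=0,i=4
  ..# -> .   bit 1 = 0  t=0,i=9
  ... -> #   bit 0 = 1  t=0,i=8
  bits 10100001 = 161

161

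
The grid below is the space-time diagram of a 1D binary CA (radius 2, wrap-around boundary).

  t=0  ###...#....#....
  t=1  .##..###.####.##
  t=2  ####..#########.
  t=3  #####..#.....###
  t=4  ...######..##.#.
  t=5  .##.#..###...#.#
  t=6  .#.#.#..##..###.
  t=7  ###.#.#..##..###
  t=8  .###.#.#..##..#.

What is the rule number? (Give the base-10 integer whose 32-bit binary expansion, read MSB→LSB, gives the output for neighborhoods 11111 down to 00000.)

2126829374

  nb #####: next=.  (t=2,i=8, bit31=0)
  nb ####.: next=#  (t=1,i=11, bit30=1)
  nb ###.#: next=#  (t=1,i=7, bit29=1)
  nb ###..: next=#  (t=0,i=2, bit28=1)
  nb ##.##: next=#  (t=1,i=0, bit27=1)
  nb ##.#.: next=#  (t=4,i=13, bit26=1)
  nb ##..#: next=#  (t=1,i=3, bit25=1)
  nb ##...: next=.  (t=0,i=3, bit24=0)
  nb #.###: next=#  (t=1,i=9, bit23=1)
  nb #.##.: next=#  (t=1,i=1, bit22=1)
  nb #.#.#: next=.  (t=5,i=15, bit21=0)
  nb #.#..: next=.  (t=4,i=14, bit20=0)
  nb #..##: next=.  (t=1,i=4, bit19=0)
  nb #..#.: next=#  (t=3,i=6, bit18=1)
  nb #...#: next=.  (t=0,i=4, bit17=0)
  nb #....: next=.  (t=0,i=8, bit16=0)
  nb .####: next=#  (t=1,i=10, bit15=1)
  nb .###.: next=#  (t=0,i=1, bit14=1)
  nb .##.#: next=.  (t=1,i=15, bit13=0)
  nb .##..: next=#  (t=1,i=2, bit12=1)
  nb .#.##: next=.  (t=5,i=0, bit11=0)
  nb .#.#.: next=#  (t=5,i=14, bit10=1)
  nb .#..#: next=#  (t=5,i=5, bit9=1)
  nb .#...: next=#  (t=0,i=7, bit8=1)
  nb ..###: next=.  (t=0,i=0, bit7=0)
  nb ..##.: next=.  (t=4,i=11, bit6=0)
  nb ..#.#: next=#  (t=5,i=13, bit5=1)
  nb ..#..: next=#  (t=0,i=6, bit4=1)
  nb ...##: next=#  (t=0,i=15, bit3=1)
  nb ...#.: next=#  (t=0,i=5, bit2=1)
  nb ....#: next=#  (t=0,i=9, bit1=1)
  nb .....: next=.  (t=3,i=10, bit0=0)
  bits 01111110110001001101011100111110 = 2126829374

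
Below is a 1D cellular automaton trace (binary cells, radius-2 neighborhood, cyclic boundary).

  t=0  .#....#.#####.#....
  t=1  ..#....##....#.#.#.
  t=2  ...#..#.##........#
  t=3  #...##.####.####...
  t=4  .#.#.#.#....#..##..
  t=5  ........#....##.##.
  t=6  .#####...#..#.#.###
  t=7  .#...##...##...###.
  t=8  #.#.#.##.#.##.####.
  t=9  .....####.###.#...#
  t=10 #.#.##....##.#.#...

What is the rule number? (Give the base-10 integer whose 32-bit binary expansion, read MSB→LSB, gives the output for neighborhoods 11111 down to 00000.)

  ##### -> .   bit 31 = 0  t=0,i=10
  ####. -> .   bit 30 = 0  t=0,i=11
  ###.# -> .   bit 29 = 0  t=0,i=12
  ###.. -> #   bit 28 = 1  t=3,i=15
  ##.## -> .   bit 27 = 0  t=3,i=6
  ##.#. -> #   bit 26 = 1  t=0,i=13
  ##..# -> .   bit 25 = 0  t=7,i=18
  ##... -> #   bit 24 = 1  t=1,i=9
  #.### -> #   bit 23 = 1  t=0,i=8
  #.##. -> #   bit 22 = 1  t=2,i=8
  #.#.# -> .   bit 21 = 0  t=1,i=15
  #.#.. -> .   bit 20 = 0  t=0,i=14
  #..## -> #   bit 19 = 1  t=4,i=14
  #..#. -> #   bit 18 = 1  t=2,i=5
  #...# -> .   bit 17 = 0  t=1,i=0
  #.... -> .   bit 16 = 0  t=0,i=3
  .#### -> .   bit 15 = 0  t=0,i=9
  .###. -> #   bit 14 = 1  t=6,i=17
  .##.# -> #   bit 13 = 1  t=3,i=5
  .##.. -> #   bit 12 = 1  t=1,i=8
  .#.## -> #   bit 11 = 1  t=0,i=7
  .#.#. -> .   bit 10 = 0  t=1,i=14
  .#..# -> #   bit 9 = 1  t=2,i=4
  .#... -> #   bit 8 = 1  t=0,i=2
  ..### -> #   bit 7 = 1  t=7,i=15
  ..##. -> .   bit 6 = 0  t=1,i=7
  ..#.# -> .   bit 5 = 0  t=0,i=6
  ..#.. -> .   bit 4 = 0  t=0,i=1
  ...## -> #   bit 3 = 1  t=1,i=6
  ...#. -> .   bit 2 = 0  t=0,i=0
  ....# -> .   bit 1 = 0  t=0,i=4
  ..... -> #   bit 0 = 1  t=0,i=17
  bits 00010101110011000111101110001001 = 365722505

365722505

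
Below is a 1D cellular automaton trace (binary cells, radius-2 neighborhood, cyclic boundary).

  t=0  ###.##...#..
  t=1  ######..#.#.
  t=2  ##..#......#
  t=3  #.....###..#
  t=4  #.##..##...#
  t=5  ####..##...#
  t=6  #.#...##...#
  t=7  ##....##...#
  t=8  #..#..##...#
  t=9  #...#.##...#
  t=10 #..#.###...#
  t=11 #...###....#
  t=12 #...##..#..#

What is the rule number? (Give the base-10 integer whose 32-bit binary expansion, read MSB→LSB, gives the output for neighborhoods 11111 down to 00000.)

  ##### -> .   bit 31 = 0  t=1,i=2
  ####. -> #   bit 30 = 1  t=1,i=4
  ###.# -> #   bit 29 = 1  t=0,i=2
  ###.. -> .   bit 28 = 0  t=1,i=5
  ##.## -> #   bit 27 = 1  t=0,i=3
  ##.#. -> #   bit 26 = 1  t=6,i=1
  ##..# -> .   bit 25 = 0  t=1,i=6
  ##... -> .   bit 24 = 0  t=0,i=6
  #.### -> #   bit 23 = 1  t=1,i=0
  #.##. -> #   bit 22 = 1  t=0,i=4
  #.#.# -> .   bit 21 = 0  t=1,i=10
  #.#.. -> .   bit 20 = 0  t=6,i=2
  #..## -> .   bit 19 = 0  t=0,i=11
  #..#. -> .   bit 18 = 0  t=1,i=7
  #...# -> .   bit 17 = 0  t=0,i=7
  #.... -> #   bit 16 = 1  t=2,i=6
  .#### -> #   bit 15 = 1  t=1,i=1
  .###. -> #   bit 14 = 1  t=0,i=1
  .##.# -> #   bit 13 = 1  t=4,i=0
  .##.. -> #   bit 12 = 1  t=0,i=5
  .#.## -> #   bit 11 = 1  t=1,i=11
  .#.#. -> .   bit 10 = 0  t=1,i=9
  .#..# -> #   bit 9 = 1  t=0,i=10
  .#... -> .   bit 8 = 0  t=2,i=5
  ..### -> #   bit 7 = 1  t=0,i=0
  ..##. -> #   bit 6 = 1  t=3,i=11
  ..#.# -> .   bit 5 = 0  t=1,i=8
  ..#.. -> .   bit 4 = 0  t=0,i=9
  ...## -> .   bit 3 = 0  t=2,i=10
  ...#. -> #   bit 2 = 1  t=0,i=8
  ....# -> .   bit 1 = 0  t=2,i=9
  ..... -> #   bit 0 = 1  t=2,i=7
  bits 01101100110000011111101011000101 = 1824651973

1824651973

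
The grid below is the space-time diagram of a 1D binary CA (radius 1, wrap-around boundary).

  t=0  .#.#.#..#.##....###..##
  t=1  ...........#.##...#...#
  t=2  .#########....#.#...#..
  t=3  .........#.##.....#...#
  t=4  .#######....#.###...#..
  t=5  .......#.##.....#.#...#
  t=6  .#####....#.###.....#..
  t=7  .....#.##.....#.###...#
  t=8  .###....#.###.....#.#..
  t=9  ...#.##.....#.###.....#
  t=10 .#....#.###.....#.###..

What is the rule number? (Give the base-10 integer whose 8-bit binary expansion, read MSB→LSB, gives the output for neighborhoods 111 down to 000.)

  [7] ### => .  t=0,i=17
  [6] ##. => #  t=0,i=11
  [5] #.# => .  t=0,i=0
  [4] #.. => .  t=0,i=6
  [3] .## => .  t=0,i=10
  [2] .#. => .  t=0,i=1
  [1] ..# => .  t=0,i=7
  [0] ... => #  t=0,i=13
  bits 01000001 = 65

65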